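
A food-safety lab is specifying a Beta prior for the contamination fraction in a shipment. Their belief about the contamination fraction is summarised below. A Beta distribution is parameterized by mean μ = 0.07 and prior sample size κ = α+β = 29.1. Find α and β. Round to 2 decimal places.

α = 2.04, β = 27.06

Split κ in proportion μ : (1−μ): α = 0.07·29.1 = 2.04, β = 29.1 − 2.04 = 27.06.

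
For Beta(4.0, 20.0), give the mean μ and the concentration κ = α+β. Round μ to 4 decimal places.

κ = α+β = 4.0+20.0 = 24.0; μ = α/κ = 4.0/24.0 = 0.1667.

μ = 0.1667, κ = 24.0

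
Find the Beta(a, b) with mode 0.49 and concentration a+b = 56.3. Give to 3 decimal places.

a = 27.607, b = 28.693

Since the density peak of Beta(a,b) is at (a−1)/(a+b−2),
a = 1 + 0.49(56.3−2) = 27.607 and b = 56.3 − 27.607 = 28.693.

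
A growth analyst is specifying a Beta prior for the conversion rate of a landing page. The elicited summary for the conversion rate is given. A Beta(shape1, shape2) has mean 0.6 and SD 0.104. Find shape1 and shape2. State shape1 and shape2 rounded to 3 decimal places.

First σ² = 0.010816. Setting shape1 = μn, shape2 = (1−μ)n with n = shape1+shape2,
μ(1−μ)/(n+1) = 0.010816 ⇒ n+1 = 0.24/0.010816 = 22.1893 ⇒ n = 21.1893.
Hence shape1 = 0.6×21.1893 = 12.714, shape2 = 0.4×21.1893 = 8.476.

shape1 = 12.714, shape2 = 8.476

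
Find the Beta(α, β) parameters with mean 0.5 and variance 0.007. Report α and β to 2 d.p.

α = 17.36, β = 17.36

Let s = α+β. The Beta variance is μ(1−μ)/(s+1).
So s+1 = μ(1−μ)/σ² = (0.5×0.5)/0.007 = 0.25/0.007 = 35.7143, giving s = 34.7143.
Then α = μs = 0.5×34.7143 = 17.36 and β = (1−μ)s = 0.5×34.7143 = 17.36.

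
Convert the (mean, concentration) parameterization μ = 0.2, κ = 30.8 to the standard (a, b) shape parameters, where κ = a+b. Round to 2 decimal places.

a = μκ = 0.2×30.8 = 6.16 and b = (1−μ)κ = 0.8×30.8 = 24.64.

a = 6.16, b = 24.64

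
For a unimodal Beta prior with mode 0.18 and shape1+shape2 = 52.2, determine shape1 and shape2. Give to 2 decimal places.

shape1 = 10.04, shape2 = 42.16

For shape1,shape2>1 the mode is (shape1−1)/(shape1+shape2−2), so shape1 = mode·(κ−2)+1 = 0.18×50.2+1 = 10.04.
And shape2 = (1−mode)·(κ−2)+1 = 0.82×50.2+1 = 42.16.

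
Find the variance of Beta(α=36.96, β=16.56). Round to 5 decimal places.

0.00392

Var = αβ/[(α+β)²(α+β+1)] = (36.96×16.56)/(53.52²×54.52) = 612.0576/156166.564608 = 0.00392.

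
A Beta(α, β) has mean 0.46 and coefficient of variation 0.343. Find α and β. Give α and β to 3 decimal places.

Var = (CV·μ)² = (0.343×0.46)² = 0.024895.
α+β = μ(1−μ)/Var − 1 = 0.2484/0.024895 − 1 = 8.9781.
Thus α = 0.46·8.9781 = 4.130 and β = 0.54·8.9781 = 4.848.

α = 4.130, β = 4.848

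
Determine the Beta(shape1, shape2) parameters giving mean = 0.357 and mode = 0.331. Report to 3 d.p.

With s = shape1+shape2: μ = shape1/s and mode = (shape1−1)/(s−2). Eliminating shape1 = μs,
μs − 1 = m(s−2) ⇒ s(μ−m) = 1−2m ⇒ s = 0.338/0.026 = 13.0000.
So shape1 = μs = 4.641, shape2 = (1−μ)s = 8.359.

shape1 = 4.641, shape2 = 8.359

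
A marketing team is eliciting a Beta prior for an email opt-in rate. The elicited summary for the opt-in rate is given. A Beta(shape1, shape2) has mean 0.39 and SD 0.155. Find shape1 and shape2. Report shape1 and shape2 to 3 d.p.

shape1 = 3.472, shape2 = 5.430

Variance = 0.155² = 0.024025. The moment-matching identity shape1+shape2 = μ(1−μ)/Var − 1 gives
shape1+shape2 = 0.2379/0.024025 − 1 = 8.9022, so shape1 = μ·8.9022 = 3.472 and shape2 = (1−μ)·8.9022 = 5.430.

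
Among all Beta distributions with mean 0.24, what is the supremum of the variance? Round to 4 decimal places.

Var = μ(1−μ)/(α+β+1), which approaches μ(1−μ) as α+β → 0.
So the supremum is μ(1−μ) = 0.24×0.76 = 0.1824.

0.1824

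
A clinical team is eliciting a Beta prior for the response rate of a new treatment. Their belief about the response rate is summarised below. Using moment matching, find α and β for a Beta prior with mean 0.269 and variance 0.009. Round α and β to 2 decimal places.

α = 5.61, β = 15.24

Write ν = α+β; then α = μν and Var = μ(1−μ)/(ν+1).
ν = μ(1−μ)/Var − 1 = 0.196639/0.009 − 1 = 20.8488.
α = 0.269·20.8488 = 5.61, β = 0.731·20.8488 = 15.24.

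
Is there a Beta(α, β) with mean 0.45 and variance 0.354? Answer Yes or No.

No

The Beta variance bound is σ² < μ(1−μ).
Here μ(1−μ) = 0.45×0.55 = 0.2475, and 0.354 ≥ 0.2475.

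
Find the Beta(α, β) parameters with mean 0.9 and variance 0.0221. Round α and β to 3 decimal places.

α = 2.765, β = 0.307

By moment matching, α+β = μ(1−μ)/σ² − 1 = (0.9·0.1)/0.0221 − 1 = 4.0724 − 1 = 3.0724.
Since α/(α+β) = μ, α = 0.9·3.0724 = 2.765 and β = 0.1·3.0724 = 0.307.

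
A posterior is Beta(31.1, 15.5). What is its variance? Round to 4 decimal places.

0.0047

Var = αβ/[(α+β)²(α+β+1)] = (31.1×15.5)/(46.6²×47.6) = 482.05/103366.256 = 0.0047.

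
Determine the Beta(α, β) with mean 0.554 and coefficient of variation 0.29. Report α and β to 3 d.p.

Var = (CV·μ)² = (0.29×0.554)² = 0.025812.
α+β = μ(1−μ)/Var − 1 = 0.247084/0.025812 − 1 = 8.5726.
Thus α = 0.554·8.5726 = 4.749 and β = 0.446·8.5726 = 3.823.

α = 4.749, β = 3.823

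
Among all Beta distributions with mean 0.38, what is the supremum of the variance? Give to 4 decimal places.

Var = μ(1−μ)/(α+β+1), which approaches μ(1−μ) as α+β → 0.
So the supremum is μ(1−μ) = 0.38×0.62 = 0.2356.

0.2356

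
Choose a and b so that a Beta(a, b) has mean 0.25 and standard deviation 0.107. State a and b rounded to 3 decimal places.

a = 3.844, b = 11.533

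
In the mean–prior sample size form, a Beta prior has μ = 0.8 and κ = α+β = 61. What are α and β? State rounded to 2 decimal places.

α = 48.80, β = 12.20

α = μκ = 0.8×61 = 48.80 and β = (1−μ)κ = 0.2×61 = 12.20.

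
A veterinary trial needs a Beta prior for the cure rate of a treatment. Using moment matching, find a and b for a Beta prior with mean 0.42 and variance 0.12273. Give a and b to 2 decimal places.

Let s = a+b. The Beta variance is μ(1−μ)/(s+1).
So s+1 = μ(1−μ)/σ² = (0.42×0.58)/0.12273 = 0.2436/0.12273 = 1.9848, giving s = 0.9848.
Then a = μs = 0.42×0.9848 = 0.41 and b = (1−μ)s = 0.58×0.9848 = 0.57.

a = 0.41, b = 0.57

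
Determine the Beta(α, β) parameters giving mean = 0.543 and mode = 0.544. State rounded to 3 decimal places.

Let s = α+β. Mean gives α = μs = 0.543s; mode gives (α−1)/(s−2) = 0.544.
Substituting: 0.543s − 1 = 0.544(s−2) = 0.544s − 1.088, so -0.001s = -0.088 and s = 88.0000.
Then α = 0.543×88.0000 = 47.784 and β = s−α = 40.216.

α = 47.784, β = 40.216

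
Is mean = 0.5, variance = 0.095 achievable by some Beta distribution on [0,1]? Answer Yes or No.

For any Beta, Var(X) < E[X]·(1−E[X]).
Here μ(1−μ) = 0.5×0.5 = 0.25, and 0.095 < 0.25.

Yes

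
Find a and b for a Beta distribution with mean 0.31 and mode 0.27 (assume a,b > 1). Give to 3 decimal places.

a = 3.565, b = 7.935

Let s = a+b. Mean gives a = μs = 0.31s; mode gives (a−1)/(s−2) = 0.27.
Substituting: 0.31s − 1 = 0.27(s−2) = 0.27s − 0.54, so 0.04s = 0.46 and s = 11.5000.
Then a = 0.31×11.5000 = 3.565 and b = s−a = 7.935.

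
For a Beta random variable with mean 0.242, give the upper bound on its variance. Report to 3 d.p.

0.183

For fixed mean μ the Beta variance is μ(1−μ)/(α+β+1), increasing as α+β decreases.
Its least upper bound (not attained) is μ(1−μ) = 0.242·0.758 = 0.183.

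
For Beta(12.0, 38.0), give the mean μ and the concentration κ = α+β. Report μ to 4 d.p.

μ = 0.2400, κ = 50.0

κ = α+β = 12.0+38.0 = 50.0; μ = α/κ = 12.0/50.0 = 0.2400.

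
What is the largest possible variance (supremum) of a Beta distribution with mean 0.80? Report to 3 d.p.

0.160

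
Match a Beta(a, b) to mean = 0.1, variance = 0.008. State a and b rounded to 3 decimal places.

a = 1.025, b = 9.225

By moment matching, a+b = μ(1−μ)/σ² − 1 = (0.1·0.9)/0.008 − 1 = 11.2500 − 1 = 10.2500.
Since a/(a+b) = μ, a = 0.1·10.2500 = 1.025 and b = 0.9·10.2500 = 9.225.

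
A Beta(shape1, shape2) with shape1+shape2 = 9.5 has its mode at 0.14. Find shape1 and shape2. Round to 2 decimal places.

shape1 = 2.05, shape2 = 7.45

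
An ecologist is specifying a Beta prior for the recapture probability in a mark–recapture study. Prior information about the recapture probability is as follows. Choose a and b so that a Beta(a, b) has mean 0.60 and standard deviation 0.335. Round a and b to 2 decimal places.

a = 0.68, b = 0.46

First σ² = 0.112225. Setting a = μn, b = (1−μ)n with n = a+b,
μ(1−μ)/(n+1) = 0.112225 ⇒ n+1 = 0.2400/0.112225 = 2.1386 ⇒ n = 1.1386.
Hence a = 0.60×1.1386 = 0.68, b = 0.40×1.1386 = 0.46.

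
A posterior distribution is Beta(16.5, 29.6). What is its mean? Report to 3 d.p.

The Beta mean is α/(α+β) = 16.5/(16.5+29.6) = 0.358.

0.358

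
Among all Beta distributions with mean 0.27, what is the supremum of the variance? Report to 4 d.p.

0.1971

Var = μ(1−μ)/(α+β+1), which approaches μ(1−μ) as α+β → 0.
So the supremum is μ(1−μ) = 0.27×0.73 = 0.1971.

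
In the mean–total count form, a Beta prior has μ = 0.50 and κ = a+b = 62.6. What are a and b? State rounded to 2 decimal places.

a = 31.30, b = 31.30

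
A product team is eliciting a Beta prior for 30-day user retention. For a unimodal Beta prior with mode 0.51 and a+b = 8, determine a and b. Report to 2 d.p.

a = 4.06, b = 3.94

Since the density peak of Beta(a,b) is at (a−1)/(a+b−2),
a = 1 + 0.51(8−2) = 4.06 and b = 8 − 4.06 = 3.94.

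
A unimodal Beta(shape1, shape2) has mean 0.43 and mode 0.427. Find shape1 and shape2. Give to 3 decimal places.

Let s = shape1+shape2. Mean gives shape1 = μs = 0.43s; mode gives (shape1−1)/(s−2) = 0.427.
Substituting: 0.43s − 1 = 0.427(s−2) = 0.427s − 0.854, so 0.003s = 0.146 and s = 48.6667.
Then shape1 = 0.43×48.6667 = 20.927 and shape2 = s−shape1 = 27.740.

shape1 = 20.927, shape2 = 27.740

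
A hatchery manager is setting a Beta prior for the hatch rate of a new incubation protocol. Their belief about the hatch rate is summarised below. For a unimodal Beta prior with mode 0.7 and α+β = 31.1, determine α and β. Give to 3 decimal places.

α = 21.370, β = 9.730

Since the density peak of Beta(α,β) is at (α−1)/(α+β−2),
α = 1 + 0.7(31.1−2) = 21.370 and β = 31.1 − 21.370 = 9.730.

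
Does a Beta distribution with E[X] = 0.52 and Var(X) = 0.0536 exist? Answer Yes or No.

A Beta with mean μ has variance μ(1−μ)/(α+β+1) < μ(1−μ).
Here μ(1−μ) = 0.52×0.48 = 0.2496, and 0.0536 < 0.2496.

Yes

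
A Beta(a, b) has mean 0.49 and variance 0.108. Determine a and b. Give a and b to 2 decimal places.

By moment matching, a+b = μ(1−μ)/σ² − 1 = (0.49·0.51)/0.108 − 1 = 2.3139 − 1 = 1.3139.
Since a/(a+b) = μ, a = 0.49·1.3139 = 0.64 and b = 0.51·1.3139 = 0.67.

a = 0.64, b = 0.67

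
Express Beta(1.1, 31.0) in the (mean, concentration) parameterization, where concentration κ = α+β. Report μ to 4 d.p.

κ = α+β = 1.1+31.0 = 32.1; μ = α/κ = 1.1/32.1 = 0.0343.

μ = 0.0343, κ = 32.1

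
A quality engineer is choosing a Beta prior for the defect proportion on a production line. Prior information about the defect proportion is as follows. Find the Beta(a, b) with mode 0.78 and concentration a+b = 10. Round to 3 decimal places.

For a,b>1 the mode is (a−1)/(a+b−2), so a = mode·(κ−2)+1 = 0.78×8+1 = 7.240.
And b = (1−mode)·(κ−2)+1 = 0.22×8+1 = 2.760.

a = 7.240, b = 2.760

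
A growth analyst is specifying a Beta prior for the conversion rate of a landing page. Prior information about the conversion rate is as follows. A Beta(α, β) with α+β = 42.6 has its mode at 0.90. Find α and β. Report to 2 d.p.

For α,β>1 the mode is (α−1)/(α+β−2), so α = mode·(κ−2)+1 = 0.90×40.6+1 = 37.54.
And β = (1−mode)·(κ−2)+1 = 0.10×40.6+1 = 5.06.

α = 37.54, β = 5.06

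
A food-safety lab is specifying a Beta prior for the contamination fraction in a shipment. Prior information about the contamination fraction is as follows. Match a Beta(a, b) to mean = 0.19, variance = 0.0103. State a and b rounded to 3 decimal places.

Write ν = a+b; then a = μν and Var = μ(1−μ)/(ν+1).
ν = μ(1−μ)/Var − 1 = 0.1539/0.0103 − 1 = 13.9417.
a = 0.19·13.9417 = 2.649, b = 0.81·13.9417 = 11.293.

a = 2.649, b = 11.293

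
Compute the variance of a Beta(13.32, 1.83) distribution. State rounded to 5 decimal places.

0.00658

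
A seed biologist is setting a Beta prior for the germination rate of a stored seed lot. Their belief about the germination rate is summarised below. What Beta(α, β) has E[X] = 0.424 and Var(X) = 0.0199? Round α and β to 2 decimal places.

Let s = α+β. The Beta variance is μ(1−μ)/(s+1).
So s+1 = μ(1−μ)/σ² = (0.424×0.576)/0.0199 = 0.244224/0.0199 = 12.2726, giving s = 11.2726.
Then α = μs = 0.424×11.2726 = 4.78 and β = (1−μ)s = 0.576×11.2726 = 6.49.

α = 4.78, β = 6.49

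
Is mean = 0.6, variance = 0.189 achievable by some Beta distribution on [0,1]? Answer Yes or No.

Yes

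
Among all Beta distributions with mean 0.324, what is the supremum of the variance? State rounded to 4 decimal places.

For fixed mean μ the Beta variance is μ(1−μ)/(α+β+1), increasing as α+β decreases.
Its least upper bound (not attained) is μ(1−μ) = 0.324·0.676 = 0.2190.

0.2190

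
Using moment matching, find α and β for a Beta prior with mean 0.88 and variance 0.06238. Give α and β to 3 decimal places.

Let s = α+β. The Beta variance is μ(1−μ)/(s+1).
So s+1 = μ(1−μ)/σ² = (0.88×0.12)/0.06238 = 0.1056/0.06238 = 1.6929, giving s = 0.6929.
Then α = μs = 0.88×0.6929 = 0.610 and β = (1−μ)s = 0.12×0.6929 = 0.083.

α = 0.610, β = 0.083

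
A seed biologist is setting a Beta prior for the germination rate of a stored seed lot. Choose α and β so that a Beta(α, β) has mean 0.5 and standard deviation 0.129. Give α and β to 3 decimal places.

α = 7.012, β = 7.012

Variance = 0.129² = 0.016641. The moment-matching identity α+β = μ(1−μ)/Var − 1 gives
α+β = 0.25/0.016641 − 1 = 14.0231, so α = μ·14.0231 = 7.012 and β = (1−μ)·14.0231 = 7.012.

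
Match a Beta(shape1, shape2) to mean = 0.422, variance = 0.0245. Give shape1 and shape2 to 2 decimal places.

Let s = shape1+shape2. The Beta variance is μ(1−μ)/(s+1).
So s+1 = μ(1−μ)/σ² = (0.422×0.578)/0.0245 = 0.243916/0.0245 = 9.9558, giving s = 8.9558.
Then shape1 = μs = 0.422×8.9558 = 3.78 and shape2 = (1−μ)s = 0.578×8.9558 = 5.18.

shape1 = 3.78, shape2 = 5.18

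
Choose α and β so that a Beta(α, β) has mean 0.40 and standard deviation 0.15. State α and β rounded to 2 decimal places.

α = 3.87, β = 5.80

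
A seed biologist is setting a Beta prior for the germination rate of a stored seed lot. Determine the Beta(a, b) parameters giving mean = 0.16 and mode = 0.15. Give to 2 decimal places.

a = 11.20, b = 58.80

With s = a+b: μ = a/s and mode = (a−1)/(s−2). Eliminating a = μs,
μs − 1 = m(s−2) ⇒ s(μ−m) = 1−2m ⇒ s = 0.70/0.01 = 70.0000.
So a = μs = 11.20, b = (1−μ)s = 58.80.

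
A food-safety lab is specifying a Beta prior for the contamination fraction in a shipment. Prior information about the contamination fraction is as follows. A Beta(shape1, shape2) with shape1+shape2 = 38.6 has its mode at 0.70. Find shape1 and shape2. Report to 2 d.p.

For shape1,shape2>1 the mode is (shape1−1)/(shape1+shape2−2), so shape1 = mode·(κ−2)+1 = 0.70×36.6+1 = 26.62.
And shape2 = (1−mode)·(κ−2)+1 = 0.30×36.6+1 = 11.98.

shape1 = 26.62, shape2 = 11.98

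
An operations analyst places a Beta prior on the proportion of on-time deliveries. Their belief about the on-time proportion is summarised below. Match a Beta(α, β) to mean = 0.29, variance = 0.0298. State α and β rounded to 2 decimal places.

Write ν = α+β; then α = μν and Var = μ(1−μ)/(ν+1).
ν = μ(1−μ)/Var − 1 = 0.2059/0.0298 − 1 = 5.9094.
α = 0.29·5.9094 = 1.71, β = 0.71·5.9094 = 4.20.

α = 1.71, β = 4.20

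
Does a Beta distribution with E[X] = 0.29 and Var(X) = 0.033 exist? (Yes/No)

Yes

The Beta variance bound is σ² < μ(1−μ).
Here μ(1−μ) = 0.29×0.71 = 0.2059, and 0.033 < 0.2059.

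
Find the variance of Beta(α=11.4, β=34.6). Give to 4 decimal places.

0.0040

μ = 11.4/46.0 = 0.247826; Var = μ(1−μ)/(α+β+1) = 0.1864083/47.0 = 0.0040.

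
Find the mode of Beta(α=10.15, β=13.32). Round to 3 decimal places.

0.426

The density x^(α−1)(1−x)^(β−1) is maximised at (α−1)/(α+β−2) = 9.15/21.47 = 0.426.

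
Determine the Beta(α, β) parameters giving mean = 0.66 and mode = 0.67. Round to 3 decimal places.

Let s = α+β. Mean gives α = μs = 0.66s; mode gives (α−1)/(s−2) = 0.67.
Substituting: 0.66s − 1 = 0.67(s−2) = 0.67s − 1.34, so -0.01s = -0.34 and s = 34.0000.
Then α = 0.66×34.0000 = 22.440 and β = s−α = 11.560.

α = 22.440, β = 11.560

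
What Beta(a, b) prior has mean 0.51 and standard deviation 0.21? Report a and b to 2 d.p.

a = 2.38, b = 2.29

First σ² = 0.0441. Setting a = μn, b = (1−μ)n with n = a+b,
μ(1−μ)/(n+1) = 0.0441 ⇒ n+1 = 0.2499/0.0441 = 5.6667 ⇒ n = 4.6667.
Hence a = 0.51×4.6667 = 2.38, b = 0.49×4.6667 = 2.29.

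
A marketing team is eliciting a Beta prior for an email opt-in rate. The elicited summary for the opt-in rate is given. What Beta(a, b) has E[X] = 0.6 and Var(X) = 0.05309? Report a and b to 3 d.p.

a = 2.112, b = 1.408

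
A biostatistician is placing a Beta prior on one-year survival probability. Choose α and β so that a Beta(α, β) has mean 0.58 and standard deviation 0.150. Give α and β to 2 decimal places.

First σ² = 0.022500. Setting α = μn, β = (1−μ)n with n = α+β,
μ(1−μ)/(n+1) = 0.022500 ⇒ n+1 = 0.2436/0.022500 = 10.8267 ⇒ n = 9.8267.
Hence α = 0.58×9.8267 = 5.70, β = 0.42×9.8267 = 4.13.

α = 5.70, β = 4.13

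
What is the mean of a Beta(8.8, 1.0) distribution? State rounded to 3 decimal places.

0.898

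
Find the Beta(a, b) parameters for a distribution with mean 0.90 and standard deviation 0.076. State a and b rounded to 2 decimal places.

σ² = 0.076² = 0.005776.
With s = a+b, Var = μ(1−μ)/(s+1), so s+1 = (0.90×0.10)/0.005776 = 15.5817 and s = 14.5817.
a = μs = 13.12, b = (1−μ)s = 1.46.

a = 13.12, b = 1.46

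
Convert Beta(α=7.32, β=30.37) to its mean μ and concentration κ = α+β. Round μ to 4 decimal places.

κ = α+β = 7.32+30.37 = 37.69; μ = α/κ = 7.32/37.69 = 0.1942.

μ = 0.1942, κ = 37.69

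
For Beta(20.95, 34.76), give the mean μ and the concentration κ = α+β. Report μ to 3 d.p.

κ = α+β = 20.95+34.76 = 55.71; μ = α/κ = 20.95/55.71 = 0.376.

μ = 0.376, κ = 55.71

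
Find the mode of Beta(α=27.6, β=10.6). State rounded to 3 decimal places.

With α,β > 1, mode = (α−1)/(α+β−2) = 26.6/36.2 = 0.735.

0.735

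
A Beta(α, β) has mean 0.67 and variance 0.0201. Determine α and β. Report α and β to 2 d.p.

By moment matching, α+β = μ(1−μ)/σ² − 1 = (0.67·0.33)/0.0201 − 1 = 11.0000 − 1 = 10.0000.
Since α/(α+β) = μ, α = 0.67·10.0000 = 6.70 and β = 0.33·10.0000 = 3.30.

α = 6.70, β = 3.30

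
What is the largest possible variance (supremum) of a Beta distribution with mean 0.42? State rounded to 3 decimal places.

For fixed mean μ the Beta variance is μ(1−μ)/(α+β+1), increasing as α+β decreases.
Its least upper bound (not attained) is μ(1−μ) = 0.42·0.58 = 0.244.

0.244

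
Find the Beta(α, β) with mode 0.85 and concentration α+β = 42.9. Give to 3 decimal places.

α = 35.765, β = 7.135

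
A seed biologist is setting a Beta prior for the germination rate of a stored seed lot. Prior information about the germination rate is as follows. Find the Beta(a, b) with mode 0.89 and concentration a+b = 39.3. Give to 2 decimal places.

For a,b>1 the mode is (a−1)/(a+b−2), so a = mode·(κ−2)+1 = 0.89×37.3+1 = 34.20.
And b = (1−mode)·(κ−2)+1 = 0.11×37.3+1 = 5.10.

a = 34.20, b = 5.10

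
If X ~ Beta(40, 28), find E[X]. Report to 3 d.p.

0.588

The Beta mean is α/(α+β) = 40/(40+28) = 0.588.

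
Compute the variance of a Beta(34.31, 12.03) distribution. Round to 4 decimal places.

0.0041

Var = αβ/[(α+β)²(α+β+1)] = (34.31×12.03)/(46.34²×47.34) = 412.7493/101657.707704 = 0.0041.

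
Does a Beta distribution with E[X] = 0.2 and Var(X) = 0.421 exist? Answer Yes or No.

No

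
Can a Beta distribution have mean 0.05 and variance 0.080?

No

A Beta with mean μ has variance μ(1−μ)/(α+β+1) < μ(1−μ).
Here μ(1−μ) = 0.05×0.95 = 0.0475, and 0.080 ≥ 0.0475.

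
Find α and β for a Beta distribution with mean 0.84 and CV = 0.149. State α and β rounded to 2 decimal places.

α = 6.37, β = 1.21

σ = CV·μ = 0.149×0.84 = 0.12516, so σ² = 0.015665.
s+1 = μ(1−μ)/σ² = 0.1344/0.015665 = 8.5796, so s = α+β = 7.5796.
α = μs = 6.37, β = (1−μ)s = 1.21.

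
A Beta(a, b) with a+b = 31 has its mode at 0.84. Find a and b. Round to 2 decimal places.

a = 25.36, b = 5.64

Since the density peak of Beta(a,b) is at (a−1)/(a+b−2),
a = 1 + 0.84(31−2) = 25.36 and b = 31 − 25.36 = 5.64.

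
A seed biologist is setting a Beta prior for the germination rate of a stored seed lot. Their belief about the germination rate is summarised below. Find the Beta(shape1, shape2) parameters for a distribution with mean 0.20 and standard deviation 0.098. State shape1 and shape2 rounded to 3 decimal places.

Variance = 0.098² = 0.009604. The moment-matching identity shape1+shape2 = μ(1−μ)/Var − 1 gives
shape1+shape2 = 0.1600/0.009604 − 1 = 15.6597, so shape1 = μ·15.6597 = 3.132 and shape2 = (1−μ)·15.6597 = 12.528.

shape1 = 3.132, shape2 = 12.528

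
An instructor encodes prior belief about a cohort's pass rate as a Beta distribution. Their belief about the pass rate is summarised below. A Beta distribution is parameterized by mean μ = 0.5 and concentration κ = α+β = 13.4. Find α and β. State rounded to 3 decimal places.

α = 6.700, β = 6.700

α = μκ = 0.5×13.4 = 6.700 and β = (1−μ)κ = 0.5×13.4 = 6.700.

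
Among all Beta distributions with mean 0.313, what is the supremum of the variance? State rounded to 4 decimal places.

Var = μ(1−μ)/(α+β+1), which approaches μ(1−μ) as α+β → 0.
So the supremum is μ(1−μ) = 0.313×0.687 = 0.2150.

0.2150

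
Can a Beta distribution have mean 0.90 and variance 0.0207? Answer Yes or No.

Yes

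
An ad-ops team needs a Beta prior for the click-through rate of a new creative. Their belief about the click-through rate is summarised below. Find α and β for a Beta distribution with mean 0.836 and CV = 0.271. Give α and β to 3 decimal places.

α = 1.397, β = 0.274

Var = (CV·μ)² = (0.271×0.836)² = 0.051328.
α+β = μ(1−μ)/Var − 1 = 0.137104/0.051328 − 1 = 1.6712.
Thus α = 0.836·1.6712 = 1.397 and β = 0.164·1.6712 = 0.274.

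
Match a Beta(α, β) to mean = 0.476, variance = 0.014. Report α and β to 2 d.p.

α = 8.00, β = 8.81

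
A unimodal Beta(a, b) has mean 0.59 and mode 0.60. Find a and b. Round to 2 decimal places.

Let s = a+b. Mean gives a = μs = 0.59s; mode gives (a−1)/(s−2) = 0.60.
Substituting: 0.59s − 1 = 0.60(s−2) = 0.60s − 1.20, so -0.01s = -0.20 and s = 20.0000.
Then a = 0.59×20.0000 = 11.80 and b = s−a = 8.20.

a = 11.80, b = 8.20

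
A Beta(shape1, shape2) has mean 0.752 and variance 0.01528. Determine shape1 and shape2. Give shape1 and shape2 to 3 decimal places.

Let s = shape1+shape2. The Beta variance is μ(1−μ)/(s+1).
So s+1 = μ(1−μ)/σ² = (0.752×0.248)/0.01528 = 0.186496/0.01528 = 12.2052, giving s = 11.2052.
Then shape1 = μs = 0.752×11.2052 = 8.426 and shape2 = (1−μ)s = 0.248×11.2052 = 2.779.

shape1 = 8.426, shape2 = 2.779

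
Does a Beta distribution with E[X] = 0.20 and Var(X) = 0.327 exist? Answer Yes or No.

The Beta variance bound is σ² < μ(1−μ).
Here μ(1−μ) = 0.20×0.80 = 0.1600, and 0.327 ≥ 0.1600.

No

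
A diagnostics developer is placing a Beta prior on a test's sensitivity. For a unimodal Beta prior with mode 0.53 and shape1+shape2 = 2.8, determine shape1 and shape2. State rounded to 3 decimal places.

shape1 = 1.424, shape2 = 1.376

For shape1,shape2>1 the mode is (shape1−1)/(shape1+shape2−2), so shape1 = mode·(κ−2)+1 = 0.53×0.8+1 = 1.424.
And shape2 = (1−mode)·(κ−2)+1 = 0.47×0.8+1 = 1.376.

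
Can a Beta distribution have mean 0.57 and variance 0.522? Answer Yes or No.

For any Beta, Var(X) < E[X]·(1−E[X]).
Here μ(1−μ) = 0.57×0.43 = 0.2451, and 0.522 ≥ 0.2451.

No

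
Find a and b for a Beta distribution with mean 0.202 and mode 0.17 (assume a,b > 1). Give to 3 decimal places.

a = 4.166, b = 16.459

Let s = a+b. Mean gives a = μs = 0.202s; mode gives (a−1)/(s−2) = 0.17.
Substituting: 0.202s − 1 = 0.17(s−2) = 0.17s − 0.34, so 0.032s = 0.66 and s = 20.6250.
Then a = 0.202×20.6250 = 4.166 and b = s−a = 16.459.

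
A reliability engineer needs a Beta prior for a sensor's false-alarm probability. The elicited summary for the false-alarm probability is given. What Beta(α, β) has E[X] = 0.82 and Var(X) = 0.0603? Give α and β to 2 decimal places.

Let s = α+β. The Beta variance is μ(1−μ)/(s+1).
So s+1 = μ(1−μ)/σ² = (0.82×0.18)/0.0603 = 0.1476/0.0603 = 2.4478, giving s = 1.4478.
Then α = μs = 0.82×1.4478 = 1.19 and β = (1−μ)s = 0.18×1.4478 = 0.26.

α = 1.19, β = 0.26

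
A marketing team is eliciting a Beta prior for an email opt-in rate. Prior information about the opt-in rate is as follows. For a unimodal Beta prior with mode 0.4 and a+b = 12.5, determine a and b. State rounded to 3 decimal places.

a = 5.200, b = 7.300

For a,b>1 the mode is (a−1)/(a+b−2), so a = mode·(κ−2)+1 = 0.4×10.5+1 = 5.200.
And b = (1−mode)·(κ−2)+1 = 0.6×10.5+1 = 7.300.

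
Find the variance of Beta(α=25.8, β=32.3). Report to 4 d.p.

0.0042

Var = αβ/[(α+β)²(α+β+1)] = (25.8×32.3)/(58.1²×59.1) = 833.34/199498.551 = 0.0042.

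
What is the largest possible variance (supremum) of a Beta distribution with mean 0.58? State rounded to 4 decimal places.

For fixed mean μ the Beta variance is μ(1−μ)/(α+β+1), increasing as α+β decreases.
Its least upper bound (not attained) is μ(1−μ) = 0.58·0.42 = 0.2436.

0.2436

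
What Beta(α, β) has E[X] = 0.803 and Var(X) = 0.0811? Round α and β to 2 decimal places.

By moment matching, α+β = μ(1−μ)/σ² − 1 = (0.803·0.197)/0.0811 − 1 = 1.9506 − 1 = 0.9506.
Since α/(α+β) = μ, α = 0.803·0.9506 = 0.76 and β = 0.197·0.9506 = 0.19.

α = 0.76, β = 0.19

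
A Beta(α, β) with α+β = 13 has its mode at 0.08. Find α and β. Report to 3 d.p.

α = 1.880, β = 11.120

For α,β>1 the mode is (α−1)/(α+β−2), so α = mode·(κ−2)+1 = 0.08×11+1 = 1.880.
And β = (1−mode)·(κ−2)+1 = 0.92×11+1 = 11.120.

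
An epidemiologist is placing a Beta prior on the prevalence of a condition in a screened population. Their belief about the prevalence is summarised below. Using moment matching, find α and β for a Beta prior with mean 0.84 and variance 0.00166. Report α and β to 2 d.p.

α = 67.17, β = 12.79

Write ν = α+β; then α = μν and Var = μ(1−μ)/(ν+1).
ν = μ(1−μ)/Var − 1 = 0.1344/0.00166 − 1 = 79.9639.
α = 0.84·79.9639 = 67.17, β = 0.16·79.9639 = 12.79.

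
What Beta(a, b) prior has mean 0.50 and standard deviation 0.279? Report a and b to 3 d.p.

a = 1.106, b = 1.106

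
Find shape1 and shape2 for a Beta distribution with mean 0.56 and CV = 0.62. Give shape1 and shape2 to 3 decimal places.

shape1 = 0.585, shape2 = 0.459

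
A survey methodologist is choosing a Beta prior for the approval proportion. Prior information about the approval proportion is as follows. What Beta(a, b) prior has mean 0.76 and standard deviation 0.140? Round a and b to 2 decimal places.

σ² = 0.140² = 0.019600.
With s = a+b, Var = μ(1−μ)/(s+1), so s+1 = (0.76×0.24)/0.019600 = 9.3061 and s = 8.3061.
a = μs = 6.31, b = (1−μ)s = 1.99.

a = 6.31, b = 1.99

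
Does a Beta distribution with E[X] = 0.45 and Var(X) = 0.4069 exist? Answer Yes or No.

No

For any Beta, Var(X) < E[X]·(1−E[X]).
Here μ(1−μ) = 0.45×0.55 = 0.2475, and 0.4069 ≥ 0.2475.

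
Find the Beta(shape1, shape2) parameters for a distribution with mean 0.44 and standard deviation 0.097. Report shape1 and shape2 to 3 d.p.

First σ² = 0.009409. Setting shape1 = μn, shape2 = (1−μ)n with n = shape1+shape2,
μ(1−μ)/(n+1) = 0.009409 ⇒ n+1 = 0.2464/0.009409 = 26.1877 ⇒ n = 25.1877.
Hence shape1 = 0.44×25.1877 = 11.083, shape2 = 0.56×25.1877 = 14.105.

shape1 = 11.083, shape2 = 14.105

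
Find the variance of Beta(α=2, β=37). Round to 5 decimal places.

α+β = 39 and αβ = 74, so Var = αβ/[(α+β)²(α+β+1)] = 74/60840 = 0.00122.

0.00122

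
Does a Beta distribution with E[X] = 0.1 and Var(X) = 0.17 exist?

The Beta variance bound is σ² < μ(1−μ).
Here μ(1−μ) = 0.1×0.9 = 0.09, and 0.17 ≥ 0.09.

No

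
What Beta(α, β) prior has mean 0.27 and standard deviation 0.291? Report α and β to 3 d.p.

α = 0.358, β = 0.969

First σ² = 0.084681. Setting α = μn, β = (1−μ)n with n = α+β,
μ(1−μ)/(n+1) = 0.084681 ⇒ n+1 = 0.1971/0.084681 = 2.3276 ⇒ n = 1.3276.
Hence α = 0.27×1.3276 = 0.358, β = 0.73×1.3276 = 0.969.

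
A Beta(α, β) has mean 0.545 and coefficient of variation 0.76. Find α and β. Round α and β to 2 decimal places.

α = 0.24, β = 0.20

σ = CV·μ = 0.76×0.545 = 0.41420, so σ² = 0.171562.
s+1 = μ(1−μ)/σ² = 0.247975/0.171562 = 1.4454, so s = α+β = 0.4454.
α = μs = 0.24, β = (1−μ)s = 0.20.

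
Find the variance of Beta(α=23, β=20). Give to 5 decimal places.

0.00565

Var = αβ/[(α+β)²(α+β+1)] = (23×20)/(43²×44) = 460/81356 = 0.00565.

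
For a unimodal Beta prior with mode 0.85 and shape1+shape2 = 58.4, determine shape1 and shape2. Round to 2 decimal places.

shape1 = 48.94, shape2 = 9.46

Since the density peak of Beta(shape1,shape2) is at (shape1−1)/(shape1+shape2−2),
shape1 = 1 + 0.85(58.4−2) = 48.94 and shape2 = 58.4 − 48.94 = 9.46.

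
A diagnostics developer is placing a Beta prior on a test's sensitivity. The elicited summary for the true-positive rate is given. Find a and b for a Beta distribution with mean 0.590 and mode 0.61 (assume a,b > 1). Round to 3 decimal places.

a = 6.490, b = 4.510

Let s = a+b. Mean gives a = μs = 0.590s; mode gives (a−1)/(s−2) = 0.61.
Substituting: 0.590s − 1 = 0.61(s−2) = 0.61s − 1.22, so -0.020s = -0.22 and s = 11.0000.
Then a = 0.590×11.0000 = 6.490 and b = s−a = 4.510.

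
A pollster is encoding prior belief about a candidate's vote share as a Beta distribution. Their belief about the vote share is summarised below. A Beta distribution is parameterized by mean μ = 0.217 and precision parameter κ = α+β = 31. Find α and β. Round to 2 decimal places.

α = 6.73, β = 24.27

Split κ in proportion μ : (1−μ): α = 0.217·31 = 6.73, β = 31 − 6.73 = 24.27.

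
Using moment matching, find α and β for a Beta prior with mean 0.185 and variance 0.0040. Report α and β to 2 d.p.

α = 6.79, β = 29.91

By moment matching, α+β = μ(1−μ)/σ² − 1 = (0.185·0.815)/0.0040 − 1 = 37.6937 − 1 = 36.6937.
Since α/(α+β) = μ, α = 0.185·36.6937 = 6.79 and β = 0.815·36.6937 = 29.91.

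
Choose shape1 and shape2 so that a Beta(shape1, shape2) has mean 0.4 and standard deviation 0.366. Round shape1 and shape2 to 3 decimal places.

shape1 = 0.317, shape2 = 0.475

σ² = 0.366² = 0.133956.
With s = shape1+shape2, Var = μ(1−μ)/(s+1), so s+1 = (0.4×0.6)/0.133956 = 1.7916 and s = 0.7916.
shape1 = μs = 0.317, shape2 = (1−μ)s = 0.475.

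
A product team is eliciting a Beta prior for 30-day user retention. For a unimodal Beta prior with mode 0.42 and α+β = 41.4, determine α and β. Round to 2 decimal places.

α = 17.55, β = 23.85

For α,β>1 the mode is (α−1)/(α+β−2), so α = mode·(κ−2)+1 = 0.42×39.4+1 = 17.55.
And β = (1−mode)·(κ−2)+1 = 0.58×39.4+1 = 23.85.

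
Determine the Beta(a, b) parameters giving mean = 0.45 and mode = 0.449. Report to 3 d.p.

With s = a+b: μ = a/s and mode = (a−1)/(s−2). Eliminating a = μs,
μs − 1 = m(s−2) ⇒ s(μ−m) = 1−2m ⇒ s = 0.102/0.001 = 102.0000.
So a = μs = 45.900, b = (1−μ)s = 56.100.

a = 45.900, b = 56.100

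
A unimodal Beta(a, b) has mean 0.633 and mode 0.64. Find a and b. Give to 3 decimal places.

a = 25.320, b = 14.680

With s = a+b: μ = a/s and mode = (a−1)/(s−2). Eliminating a = μs,
μs − 1 = m(s−2) ⇒ s(μ−m) = 1−2m ⇒ s = -0.28/-0.007 = 40.0000.
So a = μs = 25.320, b = (1−μ)s = 14.680.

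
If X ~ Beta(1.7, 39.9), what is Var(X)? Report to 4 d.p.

μ = 1.7/41.6 = 0.040865; Var = μ(1−μ)/(α+β+1) = 0.0391954/42.6 = 0.0009.

0.0009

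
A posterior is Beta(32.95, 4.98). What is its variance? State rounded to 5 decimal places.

0.00293

α+β = 37.93 and αβ = 164.0910, so Var = αβ/[(α+β)²(α+β+1)] = 164.0910/56008.003157 = 0.00293.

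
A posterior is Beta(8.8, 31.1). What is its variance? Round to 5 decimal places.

0.00420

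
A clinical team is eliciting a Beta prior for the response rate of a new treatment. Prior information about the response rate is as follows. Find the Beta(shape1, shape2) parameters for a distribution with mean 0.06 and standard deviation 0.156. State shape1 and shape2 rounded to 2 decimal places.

shape1 = 0.08, shape2 = 1.24

Variance = 0.156² = 0.024336. The moment-matching identity shape1+shape2 = μ(1−μ)/Var − 1 gives
shape1+shape2 = 0.0564/0.024336 − 1 = 1.3176, so shape1 = μ·1.3176 = 0.08 and shape2 = (1−μ)·1.3176 = 1.24.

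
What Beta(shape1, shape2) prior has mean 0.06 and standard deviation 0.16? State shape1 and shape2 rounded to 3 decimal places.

shape1 = 0.072, shape2 = 1.131

Variance = 0.16² = 0.0256. The moment-matching identity shape1+shape2 = μ(1−μ)/Var − 1 gives
shape1+shape2 = 0.0564/0.0256 − 1 = 1.2031, so shape1 = μ·1.2031 = 0.072 and shape2 = (1−μ)·1.2031 = 1.131.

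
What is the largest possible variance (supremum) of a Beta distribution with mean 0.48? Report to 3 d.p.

Var = μ(1−μ)/(α+β+1), which approaches μ(1−μ) as α+β → 0.
So the supremum is μ(1−μ) = 0.48×0.52 = 0.250.

0.250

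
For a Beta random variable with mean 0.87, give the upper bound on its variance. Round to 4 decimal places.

0.1131

Var = μ(1−μ)/(α+β+1), which approaches μ(1−μ) as α+β → 0.
So the supremum is μ(1−μ) = 0.87×0.13 = 0.1131.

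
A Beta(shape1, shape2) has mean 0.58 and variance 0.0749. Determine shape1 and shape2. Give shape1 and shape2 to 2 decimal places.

shape1 = 1.31, shape2 = 0.95

By moment matching, shape1+shape2 = μ(1−μ)/σ² − 1 = (0.58·0.42)/0.0749 − 1 = 3.2523 − 1 = 2.2523.
Since shape1/(shape1+shape2) = μ, shape1 = 0.58·2.2523 = 1.31 and shape2 = 0.42·2.2523 = 0.95.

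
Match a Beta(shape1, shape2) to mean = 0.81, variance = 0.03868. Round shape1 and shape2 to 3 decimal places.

shape1 = 2.413, shape2 = 0.566

By moment matching, shape1+shape2 = μ(1−μ)/σ² − 1 = (0.81·0.19)/0.03868 − 1 = 3.9788 − 1 = 2.9788.
Since shape1/(shape1+shape2) = μ, shape1 = 0.81·2.9788 = 2.413 and shape2 = 0.19·2.9788 = 0.566.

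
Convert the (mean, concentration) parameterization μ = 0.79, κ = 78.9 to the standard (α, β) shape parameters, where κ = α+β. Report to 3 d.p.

α = 62.331, β = 16.569

Split κ in proportion μ : (1−μ): α = 0.79·78.9 = 62.331, β = 78.9 − 62.331 = 16.569.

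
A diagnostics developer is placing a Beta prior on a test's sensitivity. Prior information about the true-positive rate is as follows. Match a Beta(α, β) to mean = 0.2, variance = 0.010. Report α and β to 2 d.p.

α = 3.00, β = 12.00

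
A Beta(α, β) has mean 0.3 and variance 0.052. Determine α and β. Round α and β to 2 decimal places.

By moment matching, α+β = μ(1−μ)/σ² − 1 = (0.3·0.7)/0.052 − 1 = 4.0385 − 1 = 3.0385.
Since α/(α+β) = μ, α = 0.3·3.0385 = 0.91 and β = 0.7·3.0385 = 2.13.

α = 0.91, β = 2.13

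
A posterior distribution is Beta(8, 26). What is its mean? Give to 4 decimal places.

0.2353

E[X] = α/(α+β) = 8/34 = 0.2353.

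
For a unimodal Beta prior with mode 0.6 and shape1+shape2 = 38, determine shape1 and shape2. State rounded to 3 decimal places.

shape1 = 22.600, shape2 = 15.400

Mode = (shape1−1)/(κ−2) with κ = shape1+shape2, so shape1−1 = 0.6·36 = 21.600.
shape1 = 22.600; shape2 = κ − shape1 = 15.400.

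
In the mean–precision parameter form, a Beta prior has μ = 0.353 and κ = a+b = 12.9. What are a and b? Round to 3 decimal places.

Split κ in proportion μ : (1−μ): a = 0.353·12.9 = 4.554, b = 12.9 − 4.554 = 8.346.

a = 4.554, b = 8.346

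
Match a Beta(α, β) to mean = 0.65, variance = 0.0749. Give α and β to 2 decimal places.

α = 1.32, β = 0.71

By moment matching, α+β = μ(1−μ)/σ² − 1 = (0.65·0.35)/0.0749 − 1 = 3.0374 − 1 = 2.0374.
Since α/(α+β) = μ, α = 0.65·2.0374 = 1.32 and β = 0.35·2.0374 = 0.71.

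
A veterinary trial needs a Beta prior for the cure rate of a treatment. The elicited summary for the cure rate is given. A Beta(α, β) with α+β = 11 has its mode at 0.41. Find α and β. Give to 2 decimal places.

α = 4.69, β = 6.31

For α,β>1 the mode is (α−1)/(α+β−2), so α = mode·(κ−2)+1 = 0.41×9+1 = 4.69.
And β = (1−mode)·(κ−2)+1 = 0.59×9+1 = 6.31.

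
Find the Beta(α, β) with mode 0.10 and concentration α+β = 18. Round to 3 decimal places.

α = 2.600, β = 15.400

For α,β>1 the mode is (α−1)/(α+β−2), so α = mode·(κ−2)+1 = 0.10×16+1 = 2.600.
And β = (1−mode)·(κ−2)+1 = 0.90×16+1 = 15.400.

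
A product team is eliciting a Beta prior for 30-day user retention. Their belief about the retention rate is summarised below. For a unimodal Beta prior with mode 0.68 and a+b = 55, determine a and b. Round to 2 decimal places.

a = 37.04, b = 17.96

Since the density peak of Beta(a,b) is at (a−1)/(a+b−2),
a = 1 + 0.68(55−2) = 37.04 and b = 55 − 37.04 = 17.96.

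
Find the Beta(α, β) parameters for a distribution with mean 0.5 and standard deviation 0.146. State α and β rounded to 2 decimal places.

α = 5.36, β = 5.36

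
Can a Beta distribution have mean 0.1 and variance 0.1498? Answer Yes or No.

No

The Beta variance bound is σ² < μ(1−μ).
Here μ(1−μ) = 0.1×0.9 = 0.09, and 0.1498 ≥ 0.09.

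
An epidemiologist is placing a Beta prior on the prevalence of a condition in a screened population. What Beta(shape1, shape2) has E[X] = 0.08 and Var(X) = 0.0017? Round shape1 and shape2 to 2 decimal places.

shape1 = 3.38, shape2 = 38.91

Let s = shape1+shape2. The Beta variance is μ(1−μ)/(s+1).
So s+1 = μ(1−μ)/σ² = (0.08×0.92)/0.0017 = 0.0736/0.0017 = 43.2941, giving s = 42.2941.
Then shape1 = μs = 0.08×42.2941 = 3.38 and shape2 = (1−μ)s = 0.92×42.2941 = 38.91.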